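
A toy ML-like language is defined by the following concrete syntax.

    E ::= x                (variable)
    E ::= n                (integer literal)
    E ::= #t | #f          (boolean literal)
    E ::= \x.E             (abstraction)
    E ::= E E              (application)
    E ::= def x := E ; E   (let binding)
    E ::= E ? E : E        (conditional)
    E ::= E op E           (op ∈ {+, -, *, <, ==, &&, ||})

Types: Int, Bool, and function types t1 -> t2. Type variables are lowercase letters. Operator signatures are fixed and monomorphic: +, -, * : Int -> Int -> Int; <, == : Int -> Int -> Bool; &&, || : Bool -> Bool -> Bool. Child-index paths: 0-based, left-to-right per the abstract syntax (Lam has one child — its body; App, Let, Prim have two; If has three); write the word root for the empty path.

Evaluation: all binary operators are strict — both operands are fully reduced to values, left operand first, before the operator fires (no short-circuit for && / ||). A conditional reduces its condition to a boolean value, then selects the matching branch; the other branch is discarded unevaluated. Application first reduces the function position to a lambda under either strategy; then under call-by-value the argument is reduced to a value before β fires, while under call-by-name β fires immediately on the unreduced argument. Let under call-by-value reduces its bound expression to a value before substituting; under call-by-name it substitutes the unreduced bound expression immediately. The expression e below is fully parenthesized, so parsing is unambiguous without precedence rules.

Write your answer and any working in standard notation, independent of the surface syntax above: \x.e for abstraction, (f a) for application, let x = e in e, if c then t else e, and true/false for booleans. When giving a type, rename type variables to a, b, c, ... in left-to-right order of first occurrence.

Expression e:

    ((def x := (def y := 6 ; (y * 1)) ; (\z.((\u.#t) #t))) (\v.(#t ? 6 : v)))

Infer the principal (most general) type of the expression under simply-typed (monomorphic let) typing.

Trace:
let y : Int
y : Int
  unify Int ~ Int
  unify Int ~ Int
let x : Int
\u._ : b -> Bool
  unify b -> Bool ~ Bool -> c
  unify b ~ Bool
  unify Bool ~ c
_ _ : Bool
\z._ : a -> Bool
  unify Bool ~ Bool
v : d
  unify Int ~ d
\v._ : Int -> Int
  unify a -> Bool ~ (Int -> Int) -> e
  unify a ~ Int -> Int
  unify Bool ~ e
_ _ : Bool

Answer: Bool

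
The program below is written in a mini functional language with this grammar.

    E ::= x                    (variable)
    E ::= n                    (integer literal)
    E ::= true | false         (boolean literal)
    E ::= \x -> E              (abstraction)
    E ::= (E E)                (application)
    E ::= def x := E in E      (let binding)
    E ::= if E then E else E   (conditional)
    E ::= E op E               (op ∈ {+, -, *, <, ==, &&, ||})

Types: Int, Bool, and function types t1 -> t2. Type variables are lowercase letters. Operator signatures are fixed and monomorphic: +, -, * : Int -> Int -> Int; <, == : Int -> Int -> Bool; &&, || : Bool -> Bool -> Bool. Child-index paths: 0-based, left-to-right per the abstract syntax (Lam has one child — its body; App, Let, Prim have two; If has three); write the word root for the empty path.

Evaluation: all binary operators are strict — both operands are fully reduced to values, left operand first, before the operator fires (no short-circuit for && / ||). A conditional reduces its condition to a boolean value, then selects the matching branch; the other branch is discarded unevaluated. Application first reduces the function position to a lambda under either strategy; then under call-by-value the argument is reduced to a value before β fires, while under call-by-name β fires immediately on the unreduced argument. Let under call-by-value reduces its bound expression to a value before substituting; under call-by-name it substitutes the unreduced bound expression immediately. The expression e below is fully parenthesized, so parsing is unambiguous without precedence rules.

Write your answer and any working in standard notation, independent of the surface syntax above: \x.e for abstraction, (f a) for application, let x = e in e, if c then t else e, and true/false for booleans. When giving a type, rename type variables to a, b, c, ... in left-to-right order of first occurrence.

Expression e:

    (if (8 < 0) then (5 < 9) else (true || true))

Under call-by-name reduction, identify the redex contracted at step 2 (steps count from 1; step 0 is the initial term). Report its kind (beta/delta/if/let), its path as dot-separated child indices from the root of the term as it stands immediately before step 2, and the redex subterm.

Trace:
step 0: (if (8 < 0) then (5 < 9) else (true || true))
step 1: [delta@0] (if false then (5 < 9) else (true || true))
step 2: [if@root] (true || true)

Answer: if at root : (if false then (5 < 9) else (true || true))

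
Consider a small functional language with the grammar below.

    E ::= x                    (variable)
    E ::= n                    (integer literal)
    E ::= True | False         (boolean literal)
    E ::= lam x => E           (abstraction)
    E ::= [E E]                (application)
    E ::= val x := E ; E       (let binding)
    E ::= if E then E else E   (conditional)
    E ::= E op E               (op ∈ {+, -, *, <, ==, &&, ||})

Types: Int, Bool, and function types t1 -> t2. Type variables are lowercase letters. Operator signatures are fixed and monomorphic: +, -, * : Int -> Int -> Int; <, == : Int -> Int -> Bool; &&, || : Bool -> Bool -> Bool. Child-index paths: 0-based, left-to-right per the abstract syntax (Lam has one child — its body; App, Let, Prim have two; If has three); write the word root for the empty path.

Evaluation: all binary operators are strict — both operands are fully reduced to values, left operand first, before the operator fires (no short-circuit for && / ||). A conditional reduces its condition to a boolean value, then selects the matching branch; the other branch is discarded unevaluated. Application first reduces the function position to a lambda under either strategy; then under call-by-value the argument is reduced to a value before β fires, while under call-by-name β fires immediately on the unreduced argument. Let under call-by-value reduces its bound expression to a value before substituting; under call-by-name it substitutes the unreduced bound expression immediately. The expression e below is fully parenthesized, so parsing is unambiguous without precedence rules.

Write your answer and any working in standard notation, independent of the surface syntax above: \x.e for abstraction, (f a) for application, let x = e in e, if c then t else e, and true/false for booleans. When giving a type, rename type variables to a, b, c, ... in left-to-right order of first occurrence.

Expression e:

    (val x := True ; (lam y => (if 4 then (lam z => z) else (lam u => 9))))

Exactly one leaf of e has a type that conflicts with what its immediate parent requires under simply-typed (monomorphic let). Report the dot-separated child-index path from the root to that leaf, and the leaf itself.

Answer: 1.0.0 : 4

Trace:
let x : Bool
  unify Int ~ Bool
  FAIL: mismatch Int ~ Bool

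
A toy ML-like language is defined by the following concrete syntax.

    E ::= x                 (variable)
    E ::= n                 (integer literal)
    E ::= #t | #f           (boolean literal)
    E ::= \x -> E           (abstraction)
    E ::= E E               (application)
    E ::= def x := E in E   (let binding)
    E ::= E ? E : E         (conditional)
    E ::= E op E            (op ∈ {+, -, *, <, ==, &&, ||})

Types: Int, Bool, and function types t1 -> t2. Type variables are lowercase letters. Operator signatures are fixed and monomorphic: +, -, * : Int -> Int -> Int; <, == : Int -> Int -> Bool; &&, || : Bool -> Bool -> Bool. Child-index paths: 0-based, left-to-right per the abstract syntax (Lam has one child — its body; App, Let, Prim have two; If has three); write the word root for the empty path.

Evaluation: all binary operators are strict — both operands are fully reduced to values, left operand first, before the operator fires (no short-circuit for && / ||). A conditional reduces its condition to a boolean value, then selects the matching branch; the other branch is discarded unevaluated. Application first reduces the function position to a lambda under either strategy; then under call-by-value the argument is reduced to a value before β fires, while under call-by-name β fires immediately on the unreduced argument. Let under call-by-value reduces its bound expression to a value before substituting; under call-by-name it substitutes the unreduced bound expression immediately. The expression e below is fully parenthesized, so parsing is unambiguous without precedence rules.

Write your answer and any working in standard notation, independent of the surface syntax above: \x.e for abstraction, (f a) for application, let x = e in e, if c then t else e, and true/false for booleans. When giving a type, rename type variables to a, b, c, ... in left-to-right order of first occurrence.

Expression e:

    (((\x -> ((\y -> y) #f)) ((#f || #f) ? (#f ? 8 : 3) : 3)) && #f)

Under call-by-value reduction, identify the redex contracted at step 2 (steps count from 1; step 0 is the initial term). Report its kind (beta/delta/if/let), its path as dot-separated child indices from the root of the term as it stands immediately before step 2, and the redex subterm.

Derivation:
step 0: (((\x.((\y.y) false)) (if (false || false) then (if false then 8 else 3) else 3)) && false)
step 1: [delta@0.1.0] (((\x.((\y.y) false)) (if false then (if false then 8 else 3) else 3)) && false)
step 2: [if@0.1] (((\x.((\y.y) false)) 3) && false)

Answer: if at 0.1 : (if false then (if false then 8 else 3) else 3)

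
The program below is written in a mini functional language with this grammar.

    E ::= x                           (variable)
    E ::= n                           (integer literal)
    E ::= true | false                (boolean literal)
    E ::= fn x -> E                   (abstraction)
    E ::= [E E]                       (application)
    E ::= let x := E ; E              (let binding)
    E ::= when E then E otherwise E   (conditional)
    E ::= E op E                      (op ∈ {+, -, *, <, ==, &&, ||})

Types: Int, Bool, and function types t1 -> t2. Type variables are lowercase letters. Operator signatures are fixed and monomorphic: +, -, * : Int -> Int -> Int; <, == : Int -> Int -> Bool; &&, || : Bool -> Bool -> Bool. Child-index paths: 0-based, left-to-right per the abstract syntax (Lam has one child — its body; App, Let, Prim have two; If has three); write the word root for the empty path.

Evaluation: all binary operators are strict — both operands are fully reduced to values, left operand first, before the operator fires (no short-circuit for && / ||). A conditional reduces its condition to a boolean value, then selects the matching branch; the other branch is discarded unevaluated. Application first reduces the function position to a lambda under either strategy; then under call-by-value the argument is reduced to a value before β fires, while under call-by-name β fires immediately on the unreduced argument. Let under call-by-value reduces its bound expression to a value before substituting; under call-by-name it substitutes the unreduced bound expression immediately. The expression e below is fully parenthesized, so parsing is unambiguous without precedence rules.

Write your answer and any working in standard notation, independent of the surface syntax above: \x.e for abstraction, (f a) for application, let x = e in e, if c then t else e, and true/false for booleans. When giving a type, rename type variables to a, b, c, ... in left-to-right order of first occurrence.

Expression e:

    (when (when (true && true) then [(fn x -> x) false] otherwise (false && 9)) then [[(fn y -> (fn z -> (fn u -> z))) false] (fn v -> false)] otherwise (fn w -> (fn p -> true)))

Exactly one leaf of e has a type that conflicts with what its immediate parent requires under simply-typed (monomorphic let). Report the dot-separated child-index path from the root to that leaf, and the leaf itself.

Working:
  unify Bool ~ Bool
  unify Bool ~ Bool
  unify Bool ~ Bool
x : a
\x._ : a -> a
  unify a -> a ~ Bool -> b
  unify a ~ Bool
  unify Bool ~ b
_ _ : Bool
  unify Bool ~ Bool
  unify Int ~ Bool
  FAIL: mismatch Int ~ Bool

Answer: 0.2.1 : 9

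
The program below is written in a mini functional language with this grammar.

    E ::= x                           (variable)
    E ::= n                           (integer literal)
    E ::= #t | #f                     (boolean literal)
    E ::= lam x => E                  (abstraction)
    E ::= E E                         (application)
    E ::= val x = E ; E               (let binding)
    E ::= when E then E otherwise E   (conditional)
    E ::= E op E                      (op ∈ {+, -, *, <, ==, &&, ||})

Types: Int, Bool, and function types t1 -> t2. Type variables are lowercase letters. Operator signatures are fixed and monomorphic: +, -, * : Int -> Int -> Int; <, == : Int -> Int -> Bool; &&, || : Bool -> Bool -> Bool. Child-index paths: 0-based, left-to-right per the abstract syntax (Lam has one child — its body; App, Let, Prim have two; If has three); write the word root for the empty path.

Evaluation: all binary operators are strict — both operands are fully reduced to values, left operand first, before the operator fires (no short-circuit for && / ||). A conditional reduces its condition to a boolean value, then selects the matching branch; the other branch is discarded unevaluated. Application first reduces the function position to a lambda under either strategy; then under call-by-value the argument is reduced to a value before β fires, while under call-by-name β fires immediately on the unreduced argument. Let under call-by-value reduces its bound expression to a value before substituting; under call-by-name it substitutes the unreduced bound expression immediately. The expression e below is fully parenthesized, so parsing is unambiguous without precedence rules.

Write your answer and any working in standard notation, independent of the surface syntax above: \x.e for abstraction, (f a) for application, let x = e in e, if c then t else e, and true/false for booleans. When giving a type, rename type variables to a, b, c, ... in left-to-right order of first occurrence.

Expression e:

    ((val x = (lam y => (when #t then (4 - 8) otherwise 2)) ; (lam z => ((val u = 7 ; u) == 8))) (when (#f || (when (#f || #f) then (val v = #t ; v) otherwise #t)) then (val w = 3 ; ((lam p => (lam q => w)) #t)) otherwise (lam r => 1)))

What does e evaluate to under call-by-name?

Derivation:
step 0: ((let x = (\y.(if true then (4 - 8) else 2)) in (\z.((let u = 7 in u) == 8))) (if (false || (if (false || false) then (let v = true in v) else true)) then (let w = 3 in ((\p.(\q.w)) true)) else (\r.1)))
step 1: [let@0] ((\z.((let u = 7 in u) == 8)) (if (false || (if (false || false) then (let v = true in v) else true)) then (let w = 3 in ((\p.(\q.w)) true)) else (\r.1)))
step 2: [beta@root] ((let u = 7 in u) == 8)
step 3: [let@0] (7 == 8)
step 4: [delta@root] false

Answer: false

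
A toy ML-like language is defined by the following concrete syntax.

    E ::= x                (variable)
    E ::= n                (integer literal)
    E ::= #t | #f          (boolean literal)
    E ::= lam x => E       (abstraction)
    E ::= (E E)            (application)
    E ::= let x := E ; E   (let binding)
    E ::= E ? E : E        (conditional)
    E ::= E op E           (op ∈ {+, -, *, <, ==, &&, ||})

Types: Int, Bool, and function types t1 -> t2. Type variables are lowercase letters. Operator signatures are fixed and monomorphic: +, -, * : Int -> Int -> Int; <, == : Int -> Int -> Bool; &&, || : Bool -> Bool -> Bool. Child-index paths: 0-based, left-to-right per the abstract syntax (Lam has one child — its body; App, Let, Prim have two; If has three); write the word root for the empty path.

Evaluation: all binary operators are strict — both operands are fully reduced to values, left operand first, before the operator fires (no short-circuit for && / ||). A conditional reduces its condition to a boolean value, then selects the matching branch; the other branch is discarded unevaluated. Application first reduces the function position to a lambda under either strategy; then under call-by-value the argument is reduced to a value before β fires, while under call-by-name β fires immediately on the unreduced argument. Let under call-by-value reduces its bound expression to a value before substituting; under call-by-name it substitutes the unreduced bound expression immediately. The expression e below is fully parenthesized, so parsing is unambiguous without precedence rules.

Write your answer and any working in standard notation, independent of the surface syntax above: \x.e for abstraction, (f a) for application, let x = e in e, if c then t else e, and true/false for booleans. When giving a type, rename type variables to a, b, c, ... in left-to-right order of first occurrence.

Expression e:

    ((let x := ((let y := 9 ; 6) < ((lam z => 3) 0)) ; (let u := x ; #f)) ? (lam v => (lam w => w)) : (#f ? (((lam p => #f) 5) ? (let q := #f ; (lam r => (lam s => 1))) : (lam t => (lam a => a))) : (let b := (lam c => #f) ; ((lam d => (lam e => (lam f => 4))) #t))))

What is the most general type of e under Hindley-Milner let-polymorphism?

Working:
let y : Int
  unify Int ~ Int
\z._ : a -> Int
  unify a -> Int ~ Int -> b
  unify a ~ Int
  unify Int ~ b
_ _ : Int
  unify Int ~ Int
let x : Bool
x : Bool
let u : Bool
  unify Bool ~ Bool
w : d
\w._ : d -> d
\v._ : c -> d -> d
  unify Bool ~ Bool
\p._ : e -> Bool
  unify e -> Bool ~ Int -> f
  unify e ~ Int
  unify Bool ~ f
_ _ : Bool
  unify Bool ~ Bool
let q : Bool
\s._ : h -> Int
\r._ : g -> h -> Int
a : j
\a._ : j -> j
\t._ : i -> j -> j
  unify g -> h -> Int ~ i -> j -> j
  unify g ~ i
  unify h -> Int ~ j -> j
  unify h ~ j
  unify Int ~ j
\c._ : k -> Bool
let b : forall. k -> Bool
\f._ : n -> Int
\e._ : m -> n -> Int
\d._ : l -> m -> n -> Int
  unify l -> m -> n -> Int ~ Bool -> o
  unify l ~ Bool
  unify m -> n -> Int ~ o
_ _ : m -> n -> Int
  unify i -> Int -> Int ~ m -> n -> Int
  unify i ~ m
  unify Int -> Int ~ n -> Int
  unify Int ~ n
  unify Int ~ Int
  unify c -> d -> d ~ m -> Int -> Int
  unify c ~ m
  unify d -> d ~ Int -> Int
  unify d ~ Int
  unify Int ~ Int

Answer: a -> Int -> Int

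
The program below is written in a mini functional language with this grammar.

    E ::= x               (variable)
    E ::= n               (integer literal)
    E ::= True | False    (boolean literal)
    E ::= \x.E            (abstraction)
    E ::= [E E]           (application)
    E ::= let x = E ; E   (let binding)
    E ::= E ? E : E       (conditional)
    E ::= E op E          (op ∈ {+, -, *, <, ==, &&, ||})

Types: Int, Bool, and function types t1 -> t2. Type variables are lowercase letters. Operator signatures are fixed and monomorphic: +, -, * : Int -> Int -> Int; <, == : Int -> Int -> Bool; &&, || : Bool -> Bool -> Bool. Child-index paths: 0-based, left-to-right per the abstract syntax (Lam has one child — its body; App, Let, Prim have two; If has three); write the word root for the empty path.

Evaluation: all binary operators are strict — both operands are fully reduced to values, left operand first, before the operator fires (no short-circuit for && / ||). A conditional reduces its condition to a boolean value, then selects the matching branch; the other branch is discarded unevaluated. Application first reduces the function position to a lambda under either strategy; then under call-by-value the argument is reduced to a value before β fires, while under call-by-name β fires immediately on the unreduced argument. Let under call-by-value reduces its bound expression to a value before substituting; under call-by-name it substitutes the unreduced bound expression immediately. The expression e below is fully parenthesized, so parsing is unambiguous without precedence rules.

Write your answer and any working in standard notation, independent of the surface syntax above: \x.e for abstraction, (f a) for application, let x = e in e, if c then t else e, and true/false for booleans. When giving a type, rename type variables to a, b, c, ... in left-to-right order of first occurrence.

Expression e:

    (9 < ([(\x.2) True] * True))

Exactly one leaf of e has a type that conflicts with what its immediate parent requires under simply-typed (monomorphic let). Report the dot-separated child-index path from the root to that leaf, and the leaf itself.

Working:
  unify Int ~ Int
\x._ : a -> Int
  unify a -> Int ~ Bool -> b
  unify a ~ Bool
  unify Int ~ b
_ _ : Int
  unify Int ~ Int
  unify Bool ~ Int
  FAIL: mismatch Bool ~ Int

Answer: 1.1 : true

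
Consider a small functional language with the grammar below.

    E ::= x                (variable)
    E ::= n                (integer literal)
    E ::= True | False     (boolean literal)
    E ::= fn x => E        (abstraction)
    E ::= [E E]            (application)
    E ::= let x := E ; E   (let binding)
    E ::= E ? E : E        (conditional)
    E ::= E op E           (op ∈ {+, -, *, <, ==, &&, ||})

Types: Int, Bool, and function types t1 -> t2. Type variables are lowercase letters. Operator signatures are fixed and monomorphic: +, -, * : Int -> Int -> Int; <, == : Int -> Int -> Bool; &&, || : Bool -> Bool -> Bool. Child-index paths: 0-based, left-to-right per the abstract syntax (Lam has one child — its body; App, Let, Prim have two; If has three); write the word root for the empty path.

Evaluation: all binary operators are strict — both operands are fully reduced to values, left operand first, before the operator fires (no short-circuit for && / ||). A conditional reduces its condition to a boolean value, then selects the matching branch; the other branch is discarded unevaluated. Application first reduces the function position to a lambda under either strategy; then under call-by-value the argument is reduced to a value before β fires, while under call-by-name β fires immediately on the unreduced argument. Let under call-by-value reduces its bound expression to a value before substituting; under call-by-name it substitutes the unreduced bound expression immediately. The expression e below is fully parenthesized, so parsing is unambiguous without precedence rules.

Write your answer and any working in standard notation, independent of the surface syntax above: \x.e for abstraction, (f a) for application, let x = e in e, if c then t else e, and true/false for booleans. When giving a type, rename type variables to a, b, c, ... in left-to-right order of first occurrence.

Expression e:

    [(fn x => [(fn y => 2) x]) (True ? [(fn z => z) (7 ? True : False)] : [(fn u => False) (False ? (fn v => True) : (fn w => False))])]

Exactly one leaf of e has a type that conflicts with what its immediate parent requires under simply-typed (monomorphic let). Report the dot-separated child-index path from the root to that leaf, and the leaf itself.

Answer: 1.1.1.0 : 7

Working:
\y._ : b -> Int
x : a
  unify b -> Int ~ a -> c
  unify b ~ a
  unify Int ~ c
_ _ : Int
\x._ : a -> Int
  unify Bool ~ Bool
z : d
\z._ : d -> d
  unify Int ~ Bool
  FAIL: mismatch Int ~ Bool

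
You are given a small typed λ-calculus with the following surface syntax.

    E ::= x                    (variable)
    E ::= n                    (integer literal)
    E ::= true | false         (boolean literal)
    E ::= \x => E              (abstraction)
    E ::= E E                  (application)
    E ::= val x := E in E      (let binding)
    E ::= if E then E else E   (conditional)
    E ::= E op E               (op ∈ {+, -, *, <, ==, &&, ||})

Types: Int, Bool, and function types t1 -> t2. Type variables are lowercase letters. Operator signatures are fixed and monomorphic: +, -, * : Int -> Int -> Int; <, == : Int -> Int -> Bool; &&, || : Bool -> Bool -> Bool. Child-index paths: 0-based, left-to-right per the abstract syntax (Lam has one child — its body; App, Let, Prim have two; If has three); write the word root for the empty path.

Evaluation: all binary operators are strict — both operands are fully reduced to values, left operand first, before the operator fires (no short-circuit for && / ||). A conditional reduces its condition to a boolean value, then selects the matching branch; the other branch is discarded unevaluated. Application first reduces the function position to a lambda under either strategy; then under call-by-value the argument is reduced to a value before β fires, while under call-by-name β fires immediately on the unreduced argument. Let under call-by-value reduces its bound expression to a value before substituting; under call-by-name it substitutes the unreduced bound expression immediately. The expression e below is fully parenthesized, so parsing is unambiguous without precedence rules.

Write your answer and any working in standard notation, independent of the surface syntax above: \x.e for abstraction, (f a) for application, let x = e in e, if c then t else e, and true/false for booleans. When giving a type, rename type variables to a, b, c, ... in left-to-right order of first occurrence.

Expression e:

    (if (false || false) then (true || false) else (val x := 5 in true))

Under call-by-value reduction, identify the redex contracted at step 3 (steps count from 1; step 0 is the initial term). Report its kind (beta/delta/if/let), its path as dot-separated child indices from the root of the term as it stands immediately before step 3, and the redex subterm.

Working:
step 0: (if (false || false) then (true || false) else (let x = 5 in true))
step 1: [delta@0] (if false then (true || false) else (let x = 5 in true))
step 2: [if@root] (let x = 5 in true)
step 3: [let@root] true

Answer: let at root : (let x = 5 in true)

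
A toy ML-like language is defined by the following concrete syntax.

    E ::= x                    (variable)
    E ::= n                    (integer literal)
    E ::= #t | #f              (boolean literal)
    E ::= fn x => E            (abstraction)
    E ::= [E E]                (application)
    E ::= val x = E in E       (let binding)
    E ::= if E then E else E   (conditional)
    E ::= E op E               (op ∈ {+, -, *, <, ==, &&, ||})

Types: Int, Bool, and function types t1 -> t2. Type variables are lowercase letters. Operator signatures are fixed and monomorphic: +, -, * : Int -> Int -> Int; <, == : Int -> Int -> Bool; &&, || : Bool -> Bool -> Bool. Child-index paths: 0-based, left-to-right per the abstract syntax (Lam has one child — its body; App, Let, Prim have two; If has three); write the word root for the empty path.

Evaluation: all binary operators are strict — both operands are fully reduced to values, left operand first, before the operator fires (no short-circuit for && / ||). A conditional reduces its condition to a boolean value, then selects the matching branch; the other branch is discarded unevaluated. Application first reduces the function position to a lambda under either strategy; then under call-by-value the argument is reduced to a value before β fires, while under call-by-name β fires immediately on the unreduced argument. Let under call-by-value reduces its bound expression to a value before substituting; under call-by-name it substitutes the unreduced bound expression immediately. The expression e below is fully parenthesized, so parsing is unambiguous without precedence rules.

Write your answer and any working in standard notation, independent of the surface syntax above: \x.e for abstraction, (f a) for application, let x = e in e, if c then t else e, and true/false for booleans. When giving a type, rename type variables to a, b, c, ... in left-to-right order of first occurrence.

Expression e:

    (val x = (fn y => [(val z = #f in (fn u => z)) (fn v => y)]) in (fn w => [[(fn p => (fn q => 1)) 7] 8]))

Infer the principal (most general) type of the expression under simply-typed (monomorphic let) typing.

Answer: a -> Int

Derivation:
let z : Bool
z : Bool
\u._ : b -> Bool
y : a
\v._ : c -> a
  unify b -> Bool ~ (c -> a) -> d
  unify b ~ c -> a
  unify Bool ~ d
_ _ : Bool
\y._ : a -> Bool
let x : a -> Bool
\q._ : g -> Int
\p._ : f -> g -> Int
  unify f -> g -> Int ~ Int -> h
  unify f ~ Int
  unify g -> Int ~ h
_ _ : g -> Int
  unify g -> Int ~ Int -> i
  unify g ~ Int
  unify Int ~ i
_ _ : Int
\w._ : e -> Int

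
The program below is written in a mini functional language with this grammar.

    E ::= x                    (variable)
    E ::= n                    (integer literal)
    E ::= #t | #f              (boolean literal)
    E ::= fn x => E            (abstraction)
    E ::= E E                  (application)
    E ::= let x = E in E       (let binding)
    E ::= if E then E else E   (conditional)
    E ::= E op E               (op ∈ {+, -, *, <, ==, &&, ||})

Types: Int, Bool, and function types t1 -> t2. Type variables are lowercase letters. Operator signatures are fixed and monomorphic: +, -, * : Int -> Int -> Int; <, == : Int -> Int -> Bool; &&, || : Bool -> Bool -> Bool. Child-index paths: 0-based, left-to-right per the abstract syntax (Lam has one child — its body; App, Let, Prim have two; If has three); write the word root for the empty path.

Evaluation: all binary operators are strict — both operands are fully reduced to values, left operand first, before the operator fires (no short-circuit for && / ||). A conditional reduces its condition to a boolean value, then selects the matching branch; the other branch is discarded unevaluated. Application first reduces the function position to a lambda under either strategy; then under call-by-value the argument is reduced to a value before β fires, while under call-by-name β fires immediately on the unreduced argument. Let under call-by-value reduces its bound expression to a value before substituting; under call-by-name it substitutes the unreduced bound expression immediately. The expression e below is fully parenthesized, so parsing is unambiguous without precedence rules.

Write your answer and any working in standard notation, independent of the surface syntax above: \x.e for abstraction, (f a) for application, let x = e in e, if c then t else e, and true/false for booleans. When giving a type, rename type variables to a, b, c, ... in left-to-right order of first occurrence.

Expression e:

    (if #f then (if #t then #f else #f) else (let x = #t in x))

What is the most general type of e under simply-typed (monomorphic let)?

Trace:
  unify Bool ~ Bool
  unify Bool ~ Bool
  unify Bool ~ Bool
let x : Bool
x : Bool
  unify Bool ~ Bool

Answer: Bool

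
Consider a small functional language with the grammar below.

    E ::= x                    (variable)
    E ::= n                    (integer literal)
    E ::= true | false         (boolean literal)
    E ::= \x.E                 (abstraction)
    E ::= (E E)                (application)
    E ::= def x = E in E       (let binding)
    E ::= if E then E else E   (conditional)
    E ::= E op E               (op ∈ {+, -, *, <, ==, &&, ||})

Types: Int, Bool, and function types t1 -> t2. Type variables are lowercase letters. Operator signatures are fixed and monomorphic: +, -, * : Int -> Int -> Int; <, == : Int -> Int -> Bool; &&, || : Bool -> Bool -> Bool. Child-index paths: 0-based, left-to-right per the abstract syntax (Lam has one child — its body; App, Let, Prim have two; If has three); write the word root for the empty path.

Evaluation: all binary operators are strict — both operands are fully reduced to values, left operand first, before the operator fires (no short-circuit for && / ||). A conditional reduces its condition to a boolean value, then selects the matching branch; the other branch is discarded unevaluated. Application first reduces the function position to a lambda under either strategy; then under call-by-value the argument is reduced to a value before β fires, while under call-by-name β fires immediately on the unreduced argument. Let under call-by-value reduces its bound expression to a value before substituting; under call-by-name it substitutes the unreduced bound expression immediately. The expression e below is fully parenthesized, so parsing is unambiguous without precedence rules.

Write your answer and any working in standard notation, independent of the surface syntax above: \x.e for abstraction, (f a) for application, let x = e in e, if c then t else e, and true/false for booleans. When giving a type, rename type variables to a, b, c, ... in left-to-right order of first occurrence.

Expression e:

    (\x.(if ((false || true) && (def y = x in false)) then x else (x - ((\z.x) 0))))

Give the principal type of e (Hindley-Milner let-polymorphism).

Trace:
  unify Bool ~ Bool
  unify Bool ~ Bool
  unify Bool ~ Bool
x : a
let y : a
  unify Bool ~ Bool
  unify Bool ~ Bool
x : a
x : a
  unify a ~ Int
x : Int
\z._ : b -> Int
  unify b -> Int ~ Int -> c
  unify b ~ Int
  unify Int ~ c
_ _ : Int
  unify Int ~ Int
  unify Int ~ Int
\x._ : Int -> Int

Answer: Int -> Int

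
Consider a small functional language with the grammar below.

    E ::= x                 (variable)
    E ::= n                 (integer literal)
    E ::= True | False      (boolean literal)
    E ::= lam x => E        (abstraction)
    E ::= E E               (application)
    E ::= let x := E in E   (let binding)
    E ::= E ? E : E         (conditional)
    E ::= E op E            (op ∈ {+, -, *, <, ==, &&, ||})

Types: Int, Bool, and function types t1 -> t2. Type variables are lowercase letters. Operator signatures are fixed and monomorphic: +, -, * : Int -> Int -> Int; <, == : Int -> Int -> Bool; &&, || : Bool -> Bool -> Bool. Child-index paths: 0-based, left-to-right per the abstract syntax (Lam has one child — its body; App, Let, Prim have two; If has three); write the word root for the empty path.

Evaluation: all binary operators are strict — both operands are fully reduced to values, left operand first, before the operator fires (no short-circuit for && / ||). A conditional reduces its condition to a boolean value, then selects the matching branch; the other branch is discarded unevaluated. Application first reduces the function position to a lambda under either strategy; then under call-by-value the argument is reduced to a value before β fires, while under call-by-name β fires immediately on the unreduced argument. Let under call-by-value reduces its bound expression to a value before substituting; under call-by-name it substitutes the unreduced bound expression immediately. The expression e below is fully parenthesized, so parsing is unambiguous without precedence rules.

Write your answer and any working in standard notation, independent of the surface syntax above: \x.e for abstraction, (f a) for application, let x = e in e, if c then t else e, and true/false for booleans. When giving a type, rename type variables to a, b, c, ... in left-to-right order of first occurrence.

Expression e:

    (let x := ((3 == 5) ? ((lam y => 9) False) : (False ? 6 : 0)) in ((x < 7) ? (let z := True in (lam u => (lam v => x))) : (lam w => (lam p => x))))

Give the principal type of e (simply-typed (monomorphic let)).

Working:
  unify Int ~ Int
  unify Int ~ Int
  unify Bool ~ Bool
\y._ : a -> Int
  unify a -> Int ~ Bool -> b
  unify a ~ Bool
  unify Int ~ b
_ _ : Int
  unify Bool ~ Bool
  unify Int ~ Int
  unify Int ~ Int
let x : Int
x : Int
  unify Int ~ Int
  unify Int ~ Int
  unify Bool ~ Bool
let z : Bool
x : Int
\v._ : d -> Int
\u._ : c -> d -> Int
x : Int
\p._ : f -> Int
\w._ : e -> f -> Int
  unify c -> d -> Int ~ e -> f -> Int
  unify c ~ e
  unify d -> Int ~ f -> Int
  unify d ~ f
  unify Int ~ Int

Answer: a -> b -> Int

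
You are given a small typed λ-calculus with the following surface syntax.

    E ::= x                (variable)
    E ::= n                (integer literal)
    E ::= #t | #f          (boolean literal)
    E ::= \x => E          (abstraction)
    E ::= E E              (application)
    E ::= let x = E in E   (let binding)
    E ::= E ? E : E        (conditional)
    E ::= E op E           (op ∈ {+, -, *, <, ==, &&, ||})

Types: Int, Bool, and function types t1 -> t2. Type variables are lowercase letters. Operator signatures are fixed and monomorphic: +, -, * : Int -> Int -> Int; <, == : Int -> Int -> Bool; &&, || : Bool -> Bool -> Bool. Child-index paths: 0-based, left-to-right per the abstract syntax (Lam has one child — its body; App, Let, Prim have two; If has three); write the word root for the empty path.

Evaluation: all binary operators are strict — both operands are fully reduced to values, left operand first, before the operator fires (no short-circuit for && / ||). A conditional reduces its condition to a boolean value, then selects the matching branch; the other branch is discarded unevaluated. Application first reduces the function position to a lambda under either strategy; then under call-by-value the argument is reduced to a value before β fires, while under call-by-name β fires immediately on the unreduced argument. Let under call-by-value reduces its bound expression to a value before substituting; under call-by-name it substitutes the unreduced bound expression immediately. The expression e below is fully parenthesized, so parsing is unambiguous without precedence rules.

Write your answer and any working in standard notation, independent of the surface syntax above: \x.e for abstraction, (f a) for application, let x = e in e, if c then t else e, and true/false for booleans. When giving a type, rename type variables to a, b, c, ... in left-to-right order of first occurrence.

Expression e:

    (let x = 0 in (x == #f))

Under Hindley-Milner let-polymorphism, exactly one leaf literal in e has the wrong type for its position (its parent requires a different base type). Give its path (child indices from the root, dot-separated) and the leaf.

Derivation:
let x : Int
x : Int
  unify Int ~ Int
  unify Bool ~ Int
  FAIL: mismatch Bool ~ Int

Answer: 1.1 : false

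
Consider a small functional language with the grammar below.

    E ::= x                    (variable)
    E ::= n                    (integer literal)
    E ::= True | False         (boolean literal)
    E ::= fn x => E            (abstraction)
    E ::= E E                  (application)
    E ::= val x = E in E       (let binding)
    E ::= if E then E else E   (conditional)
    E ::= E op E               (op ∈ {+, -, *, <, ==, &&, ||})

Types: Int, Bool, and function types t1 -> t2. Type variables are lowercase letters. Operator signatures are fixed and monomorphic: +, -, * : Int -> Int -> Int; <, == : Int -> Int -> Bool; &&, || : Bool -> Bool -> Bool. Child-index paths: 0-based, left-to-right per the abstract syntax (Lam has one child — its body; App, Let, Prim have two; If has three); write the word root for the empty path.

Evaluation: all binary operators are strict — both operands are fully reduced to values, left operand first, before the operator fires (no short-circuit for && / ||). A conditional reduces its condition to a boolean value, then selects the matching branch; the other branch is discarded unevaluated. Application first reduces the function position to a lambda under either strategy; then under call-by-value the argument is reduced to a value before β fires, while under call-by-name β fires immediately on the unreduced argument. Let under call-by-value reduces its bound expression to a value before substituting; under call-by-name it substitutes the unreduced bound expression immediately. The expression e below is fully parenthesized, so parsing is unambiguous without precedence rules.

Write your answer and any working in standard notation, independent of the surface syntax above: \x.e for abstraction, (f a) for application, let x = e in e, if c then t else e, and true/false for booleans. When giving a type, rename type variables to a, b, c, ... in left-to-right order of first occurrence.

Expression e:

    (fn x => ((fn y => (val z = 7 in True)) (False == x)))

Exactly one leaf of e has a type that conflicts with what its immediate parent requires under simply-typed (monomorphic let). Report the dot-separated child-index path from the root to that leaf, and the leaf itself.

Trace:
let z : Int
\y._ : b -> Bool
  unify Bool ~ Int
  FAIL: mismatch Bool ~ Int

Answer: 0.1.0 : false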